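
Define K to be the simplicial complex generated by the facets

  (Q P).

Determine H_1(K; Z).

H_1 = 0.

K has 2 vertices, 1 edge.
rank ∂_1 = 1, rank ∂_2 = 0 ⇒ b_1 = 1 − 1 − 0 = 0. So H_1 ≅ 0.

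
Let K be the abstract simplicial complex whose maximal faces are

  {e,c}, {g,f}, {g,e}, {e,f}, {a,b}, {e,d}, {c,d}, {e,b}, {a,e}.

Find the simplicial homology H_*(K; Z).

H_0 ≅ Z,  H_1 ≅ Z^3.

We work with the vertex ordering a < b < c < d < e < f < g. The simplices of K, each written with vertices in increasing order, are:

  0-simplices (7): a, b, c, d, e, f, g
  1-simplices (9): ab, ae, be, cd, ce, de, ef, eg, fg

Hence C_0 ≅ Z^7, C_1 ≅ Z^9.

∂_1: C_1 → C_0 is given by ∂[p,q] = [q] − [p].
As a 7×9 matrix over Z this has rank 6, with invariant factors (1,1,1,1,1,1).

Computing H_k = (kernel of ∂_k) / (image of ∂_{k+1}):

  H_0: rank C_0 − rank ∂_1 = 7 − 6 = 1, and the invariant factors of ∂_1 are all 1, so H_0 = Z.
  H_1: rank ker ∂_1 − rank ∂_2 = (9 − 6) − 0 = 3, and there is no ∂_2, so H_1 = Z^3.

(K is a triangulation of a wedge of 3 circles.)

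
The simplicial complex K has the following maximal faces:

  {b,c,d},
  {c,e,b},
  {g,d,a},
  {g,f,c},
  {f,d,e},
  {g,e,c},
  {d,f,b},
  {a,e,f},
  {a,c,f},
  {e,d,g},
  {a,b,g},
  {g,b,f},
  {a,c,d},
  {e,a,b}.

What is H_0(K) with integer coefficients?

Order the vertices as a < b < c < d < e < f < g. Listing each simplex with vertices in this order, K has dimension 2 with simplices:

  0-simplices (7): a, b, c, d, e, f, g
  1-simplices (21): ab, ac, ad, ae, af, ag, bc, bd, be, bf, bg, cd, ce, cf, cg, de, df, dg, ef, eg, fg
  2-simplices (14): abe, abg, acd, acf, adg, aef, bcd, bce, bdf, bfg, ceg, cfg, def, deg

Hence C_0 ≅ Z^7, C_1 ≅ Z^21, C_2 ≅ Z^14.

∂_1: C_1 → C_0 maps an edge to its endpoints' difference, ∂[p,q] = q − p.
The 7×21 boundary matrix has rank 6 and Smith normal form diag(1,1,1,1,1,1).

Boundary ∂_2: C_2 → C_1 acts by ∂[p,q,r] = [q,r] − [p,r] + [p,q]. For instance
  ∂bdf = df − bf + bd,
  ∂bcd = cd − bd + bc.
The resulting 21×14 matrix has rank 13, and its Smith normal form has invariant factors (1,1,1,1,1,1,1,1,1,1,1,1,1).

Now H_k = ker ∂_k / im ∂_{k+1}, so:

  H_0: rank C_0 − rank ∂_1 = 7 − 6 = 1, and the invariant factors of ∂_1 are all 1, so H_0 ≅ Z.

H_0 ≅ Z.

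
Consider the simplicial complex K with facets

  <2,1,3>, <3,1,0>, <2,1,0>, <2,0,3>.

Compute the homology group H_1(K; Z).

H_1 = 0.

Take the total order 0 < 1 < 2 < 3 on the vertex set. Then K (dimension 2) consists of the simplices:

  0-simplices (4): [0], [1], [2], [3]
  1-simplices (6): [0,1], [0,2], [0,3], [1,2], [1,3], [2,3]
  2-simplices (4): [0,1,2], [0,1,3], [0,2,3], [1,2,3]

so the chain groups are C_0 ≅ Z^4, C_1 ≅ Z^6, C_2 ≅ Z^4.

The boundary map ∂_1: C_1 → C_0 is given by ∂[p,q] = [q] − [p].
As a 4×6 matrix over Z this has rank 3, with invariant factors (1,1,1).

Boundary ∂_2: C_2 → C_1 maps a triangle to the signed sum of its edges. For instance
  ∂[0,2,3] = [2,3] − [0,3] + [0,2],
  ∂[0,1,2] = [1,2] − [0,2] + [0,1].
The 6×4 boundary matrix has rank 3 and Smith normal form diag(1,1,1).

Computing H_k = (kernel of ∂_k) / (image of ∂_{k+1}):

  H_1: rank ker ∂_1 − rank ∂_2 = (6 − 3) − 3 = 0, and the invariant factors of ∂_2 are all 1, so H_1 = 0.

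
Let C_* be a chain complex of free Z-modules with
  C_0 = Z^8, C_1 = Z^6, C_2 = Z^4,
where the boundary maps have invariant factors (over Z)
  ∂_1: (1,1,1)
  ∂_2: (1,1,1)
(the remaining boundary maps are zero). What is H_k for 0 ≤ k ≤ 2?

H_0 = Z^5,  H_1 = 0,  H_2 = Z.

H_0: b_0 = 8 − 0 − 3 = 5; torsion from ∂_1 factors > 1: none. So H_0 = Z^5.
H_1: b_1 = 6 − 3 − 3 = 0; torsion from ∂_2 factors > 1: none. So H_1 = 0.
H_2: b_2 = 4 − 3 − 0 = 1; torsion from ∂_3 factors > 1: none. So H_2 = Z.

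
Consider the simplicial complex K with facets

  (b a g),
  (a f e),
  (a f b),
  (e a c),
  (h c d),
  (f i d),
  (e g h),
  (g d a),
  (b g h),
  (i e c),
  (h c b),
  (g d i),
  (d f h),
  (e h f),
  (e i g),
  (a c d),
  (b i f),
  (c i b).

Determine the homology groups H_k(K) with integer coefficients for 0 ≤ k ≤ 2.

H_0 ≅ Z,  H_1 ≅ Z^2,  H_2 ≅ Z.

Take the total order a < b < c < d < e < f < g < h < i on the vertex set. Then K (dimension 2) consists of the simplices:

  0-simplices (9): a, b, c, d, e, f, g, h, i
  1-simplices (27): ab, ac, ad, ae, af, ag, bc, bf, bg, bh, bi, cd, ce, ch, ci, df, dg, dh, di, ef, eg, eh, ei, fh, fi, gh, gi
  2-simplices (18): abf, abg, acd, ace, adg, aef, bch, bci, bfi, bgh, cdh, cei, dfh, dfi, dgi, efh, egh, egi

so the chain groups are C_0 ≅ Z^9, C_1 ≅ Z^27, C_2 ≅ Z^18.

Boundary ∂_1: C_1 → C_0 sends each edge [p,q] (with p < q) to q − p.
As a 9×27 matrix over Z this has rank 8, with invariant factors (1,1,1,1,1,1,1,1).

∂_2: C_2 → C_1 acts by ∂[p,q,r] = [q,r] − [p,r] + [p,q]. For instance
  ∂bgh = gh − bh + bg,
  ∂bfi = fi − bi + bf.
As a 27×18 matrix over Z this has rank 17, with invariant factors (1,1,1,1,1,1,1,1,1,1,1,1,1,1,1,1,1).

From H_k ≅ ker(∂_k) / im(∂_{k+1}) we obtain:

  H_0: rank C_0 − rank ∂_1 = 9 − 8 = 1, and the invariant factors of ∂_1 are all 1, so H_0 ≅ Z.
  H_1: rank ker ∂_1 − rank ∂_2 = (27 − 8) − 17 = 2, and the invariant factors of ∂_2 are all 1, so H_1 ≅ Z^2.
  H_2: rank ker ∂_2 − rank ∂_3 = (18 − 17) − 0 = 1, and there is no ∂_3, so H_2 ≅ Z.

As a check, the Euler characteristic is 9 − 27 + 18 = 0, which agrees with 1 − 2 + 1 = 0.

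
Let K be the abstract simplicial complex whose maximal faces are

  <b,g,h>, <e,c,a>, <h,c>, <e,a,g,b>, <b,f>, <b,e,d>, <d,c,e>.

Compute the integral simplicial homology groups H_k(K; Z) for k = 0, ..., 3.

Take the total order a < b < c < d < e < f < g < h on the vertex set. Then K (dimension 3) consists of the simplices:

  0-simplices (8): a, b, c, d, e, f, g, h
  1-simplices (15): ab, ac, ae, ag, bd, be, bf, bg, bh, cd, ce, ch, de, eg, gh
  2-simplices (8): abe, abg, ace, aeg, bde, beg, bgh, cde
  3-simplices (1): abeg

giving chain groups C_0 ≅ Z^8, C_1 ≅ Z^15, C_2 ≅ Z^8, C_3 ≅ Z^1.

The boundary map ∂_1: C_1 → C_0 sends each edge [p,q] (with p < q) to q − p. For instance
  ∂ch = h − c.
The 8×15 boundary matrix has rank 7 and Smith normal form diag(1,1,1,1,1,1,1).

The boundary map ∂_2: C_2 → C_1 sends each 2-simplex [p,q,r] to [q,r] − [p,r] + [p,q]. For instance
  ∂bgh = gh − bh + bg,
  ∂ace = ce − ae + ac.
The resulting 15×8 matrix has rank 7, and its Smith normal form has invariant factors (1,1,1,1,1,1,1).

The boundary map ∂_3: C_3 → C_2 sends each 3-simplex σ to the alternating sum Σ_i (−1)^i (σ with its i-th vertex removed). For instance
  ∂abeg = beg − aeg + abg − abe.
The 8×1 boundary matrix has rank 1 and Smith normal form diag(1).

From H_k ≅ ker(∂_k) / im(∂_{k+1}) we obtain:

  H_0: rank C_0 − rank ∂_1 = 8 − 7 = 1, and the invariant factors of ∂_1 are all 1, so H_0 = Z.
  H_1: rank ker ∂_1 − rank ∂_2 = (15 − 7) − 7 = 1, and the invariant factors of ∂_2 are all 1, so H_1 = Z.
  H_2: rank ker ∂_2 − rank ∂_3 = (8 − 7) − 1 = 0, and the invariant factors of ∂_3 are all 1, so H_2 = 0.
  H_3: rank ker ∂_3 − rank ∂_4 = (1 − 1) − 0 = 0, and there is no ∂_4, so H_3 = 0.

H_0 ≅ Z,  H_1 ≅ Z,  H_2 = 0,  H_3 = 0.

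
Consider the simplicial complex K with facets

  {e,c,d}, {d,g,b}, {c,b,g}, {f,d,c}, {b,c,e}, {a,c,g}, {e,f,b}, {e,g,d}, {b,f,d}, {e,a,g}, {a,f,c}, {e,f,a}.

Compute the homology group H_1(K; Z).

We work with the vertex ordering a < b < c < d < e < f < g. The simplices of K, each written with vertices in increasing order, are:

  0-simplices (7): a, b, c, d, e, f, g
  1-simplices (18): ac, ae, af, ag, bc, bd, be, bf, bg, cd, ce, cf, cg, de, df, dg, ef, eg
  2-simplices (12): acf, acg, aef, aeg, bce, bcg, bdf, bdg, bef, cde, cdf, deg

Hence C_0 ≅ Z^7, C_1 ≅ Z^18, C_2 ≅ Z^12.

Boundary ∂_1: C_1 → C_0 sends each edge [p,q] (with p < q) to q − p. For instance
  ∂cg = g − c.
The 7×18 boundary matrix has rank 6 and Smith normal form diag(1,1,1,1,1,1).

Boundary ∂_2: C_2 → C_1 maps a triangle to the signed sum of its edges. For instance
  ∂cde = de − ce + cd,
  ∂bef = ef − bf + be.
The resulting 18×12 matrix has rank 12, and its Smith normal form has invariant factors (1,1,1,1,1,1,1,1,1,1,1,2).

From H_k ≅ ker(∂_k) / im(∂_{k+1}) we obtain:

  H_1: rank ker ∂_1 − rank ∂_2 = (18 − 6) − 12 = 0, and ∂_2 has invariant factor 2 > 1, so H_1 = Z/2.

(K is a triangulation of the real projective plane RP^2.)

H_1 ≅ Z/2.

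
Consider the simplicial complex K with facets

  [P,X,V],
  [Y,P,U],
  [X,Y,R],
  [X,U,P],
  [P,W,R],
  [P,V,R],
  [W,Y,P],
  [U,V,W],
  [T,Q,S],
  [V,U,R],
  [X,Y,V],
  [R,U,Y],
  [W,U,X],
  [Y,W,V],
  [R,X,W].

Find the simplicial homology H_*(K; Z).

Fix the vertex order P < Q < R < S < T < U < V < W < X < Y and write every simplex with vertices in increasing order. Then dim K = 2 and the simplices of K are:

  0-simplices (10): P, Q, R, S, T, U, V, W, X, Y
  1-simplices (24): PR, PU, PV, PW, PX, PY, QS, QT, RU, RV, RW, RX, RY, ST, UV, UW, UX, UY, VW, VX, VY, WX, WY, XY
  2-simplices (15): PRV, PRW, PUX, PUY, PVX, PWY, QST, RUV, RUY, RWX, RXY, UVW, UWX, VWY, VXY

so the chain groups are C_0 ≅ Z^10, C_1 ≅ Z^24, C_2 ≅ Z^15.

The boundary map ∂_1: C_1 → C_0 maps an edge to its endpoints' difference, ∂[p,q] = q − p.
As a 10×24 matrix over Z this has rank 8, with invariant factors (1,1,1,1,1,1,1,1).

The boundary map ∂_2: C_2 → C_1 sends each 2-simplex [p,q,r] to [q,r] − [p,r] + [p,q]. For instance
  ∂PUX = UX − PX + PU,
  ∂RWX = WX − RX + RW.
This gives a 24×15 integer matrix of rank 14; reducing to Smith normal form yields diagonal entries (1,1,1,1,1,1,1,1,1,1,1,1,1,1).

From H_k ≅ ker(∂_k) / im(∂_{k+1}) we obtain:

  H_0: rank C_0 − rank ∂_1 = 10 − 8 = 2, and the invariant factors of ∂_1 are all 1, so H_0 = Z^2.
  H_1: rank ker ∂_1 − rank ∂_2 = (24 − 8) − 14 = 2, and the invariant factors of ∂_2 are all 1, so H_1 = Z^2.
  H_2: rank ker ∂_2 − rank ∂_3 = (15 − 14) − 0 = 1, and there is no ∂_3, so H_2 = Z.

H_0 ≅ Z^2,  H_1 ≅ Z^2,  H_2 ≅ Z.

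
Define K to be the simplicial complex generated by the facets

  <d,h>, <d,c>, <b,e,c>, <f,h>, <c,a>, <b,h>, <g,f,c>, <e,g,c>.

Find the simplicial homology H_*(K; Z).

K has 8 vertices, 12 edges, 3 triangles.
rank ∂_0 = 0, rank ∂_1 = 7 ⇒ b_0 = 8 − 0 − 7 = 1; all invariant factors of ∂_1 are 1 so no torsion. So H_0 = Z.
rank ∂_1 = 7, rank ∂_2 = 3 ⇒ b_1 = 12 − 7 − 3 = 2; all invariant factors of ∂_2 are 1 so no torsion. So H_1 = Z^2.
rank ∂_2 = 3, rank ∂_3 = 0 ⇒ b_2 = 3 − 3 − 0 = 0. So H_2 = 0.

H_0 ≅ Z,  H_1 ≅ Z^2,  H_2 = 0.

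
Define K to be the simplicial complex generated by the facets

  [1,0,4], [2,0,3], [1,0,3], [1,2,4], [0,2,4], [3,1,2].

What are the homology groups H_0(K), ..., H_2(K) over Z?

K has 5 vertices, 9 edges, 6 triangles.
rank ∂_0 = 0, rank ∂_1 = 4 ⇒ b_0 = 5 − 0 − 4 = 1; all invariant factors of ∂_1 are 1 so no torsion. So H_0 ≅ Z.
rank ∂_1 = 4, rank ∂_2 = 5 ⇒ b_1 = 9 − 4 − 5 = 0; all invariant factors of ∂_2 are 1 so no torsion. So H_1 ≅ 0.
rank ∂_2 = 5, rank ∂_3 = 0 ⇒ b_2 = 6 − 5 − 0 = 1. So H_2 ≅ Z.

H_0 ≅ Z,  H_1 = 0,  H_2 ≅ Z.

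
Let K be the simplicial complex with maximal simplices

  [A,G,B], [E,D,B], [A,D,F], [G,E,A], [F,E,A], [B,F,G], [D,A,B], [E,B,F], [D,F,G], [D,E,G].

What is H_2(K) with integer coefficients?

Take the total order A < B < D < E < F < G on the vertex set. Then K (dimension 2) consists of the simplices:

  0-simplices (6): A, B, D, E, F, G
  1-simplices (15): AB, AD, AE, AF, AG, BD, BE, BF, BG, DE, DF, DG, EF, EG, FG
  2-simplices (10): ABD, ABG, ADF, AEF, AEG, BDE, BEF, BFG, DEG, DFG

giving chain groups C_0 ≅ Z^6, C_1 ≅ Z^15, C_2 ≅ Z^10.

∂_1: C_1 → C_0 sends each edge [p,q] (with p < q) to q − p.
The 6×15 boundary matrix has rank 5 and Smith normal form diag(1,1,1,1,1).

∂_2: C_2 → C_1 maps a triangle to the signed sum of its edges. For instance
  ∂AEF = EF − AF + AE,
  ∂AEG = EG − AG + AE.
As a 15×10 matrix over Z this has rank 10, with invariant factors (1,1,1,1,1,1,1,1,1,2).

Computing H_k = (kernel of ∂_k) / (image of ∂_{k+1}):

  H_2: rank ker ∂_2 − rank ∂_3 = (10 − 10) − 0 = 0, and there is no ∂_3, so H_2 ≅ 0.

(K is a triangulation of the real projective plane RP^2.)

H_2 = 0.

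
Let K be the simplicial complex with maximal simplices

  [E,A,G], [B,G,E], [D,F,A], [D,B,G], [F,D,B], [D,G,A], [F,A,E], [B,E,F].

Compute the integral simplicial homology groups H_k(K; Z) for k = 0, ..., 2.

We work with the vertex ordering A < B < D < E < F < G. The simplices of K, each written with vertices in increasing order, are:

  0-simplices (6): A, B, D, E, F, G
  1-simplices (12): AD, AE, AF, AG, BD, BE, BF, BG, DF, DG, EF, EG
  2-simplices (8): ADF, ADG, AEF, AEG, BDF, BDG, BEF, BEG

giving chain groups C_0 ≅ Z^6, C_1 ≅ Z^12, C_2 ≅ Z^8.

Boundary ∂_1: C_1 → C_0 sends each edge [p,q] (with p < q) to q − p.
The resulting 6×12 matrix has rank 5, and its Smith normal form has invariant factors (1,1,1,1,1).

Boundary ∂_2: C_2 → C_1 sends each 2-simplex [p,q,r] to [q,r] − [p,r] + [p,q]. For instance
  ∂AEG = EG − AG + AE,
  ∂BEF = EF − BF + BE.
The resulting 12×8 matrix has rank 7, and its Smith normal form has invariant factors (1,1,1,1,1,1,1).

Now H_k = ker ∂_k / im ∂_{k+1}, so:

  H_0: rank C_0 − rank ∂_1 = 6 − 5 = 1, and the invariant factors of ∂_1 are all 1, so H_0 ≅ Z.
  H_1: rank ker ∂_1 − rank ∂_2 = (12 − 5) − 7 = 0, and the invariant factors of ∂_2 are all 1, so H_1 ≅ 0.
  H_2: rank ker ∂_2 − rank ∂_3 = (8 − 7) − 0 = 1, and there is no ∂_3, so H_2 ≅ Z.

H_0 ≅ Z,  H_1 = 0,  H_2 ≅ Z.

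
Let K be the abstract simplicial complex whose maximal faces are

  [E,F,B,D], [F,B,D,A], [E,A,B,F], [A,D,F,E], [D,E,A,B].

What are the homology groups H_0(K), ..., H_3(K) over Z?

H_0 ≅ Z,  H_1 = 0,  H_2 = 0,  H_3 ≅ Z.

We work with the vertex ordering A < B < D < E < F. The simplices of K, each written with vertices in increasing order, are:

  0-simplices (5): A, B, D, E, F
  1-simplices (10): AB, AD, AE, AF, BD, BE, BF, DE, DF, EF
  2-simplices (10): ABD, ABE, ABF, ADE, ADF, AEF, BDE, BDF, BEF, DEF
  3-simplices (5): ABDE, ABDF, ABEF, ADEF, BDEF

giving chain groups C_0 ≅ Z^5, C_1 ≅ Z^10, C_2 ≅ Z^10, C_3 ≅ Z^5.

∂_1: C_1 → C_0 maps an edge to its endpoints' difference, ∂[p,q] = q − p.
This gives a 5×10 integer matrix of rank 4; reducing to Smith normal form yields diagonal entries (1,1,1,1).

Boundary ∂_2: C_2 → C_1 acts by ∂[p,q,r] = [q,r] − [p,r] + [p,q]. For instance
  ∂ABE = BE − AE + AB,
  ∂ADF = DF − AF + AD.
As a 10×10 matrix over Z this has rank 6, with invariant factors (1,1,1,1,1,1).

The boundary map ∂_3: C_3 → C_2 sends each 3-simplex σ to the alternating sum Σ_i (−1)^i (σ with its i-th vertex removed). For instance
  ∂ABDE = BDE − ADE + ABE − ABD,
  ∂ABEF = BEF − AEF + ABF − ABE.
The resulting 10×5 matrix has rank 4, and its Smith normal form has invariant factors (1,1,1,1).

Now H_k = ker ∂_k / im ∂_{k+1}, so:

  H_0: rank C_0 − rank ∂_1 = 5 − 4 = 1, and the invariant factors of ∂_1 are all 1, so H_0 = Z.
  H_1: rank ker ∂_1 − rank ∂_2 = (10 − 4) − 6 = 0, and the invariant factors of ∂_2 are all 1, so H_1 = 0.
  H_2: rank ker ∂_2 − rank ∂_3 = (10 − 6) − 4 = 0, and the invariant factors of ∂_3 are all 1, so H_2 = 0.
  H_3: rank ker ∂_3 − rank ∂_4 = (5 − 4) − 0 = 1, and there is no ∂_4, so H_3 = Z.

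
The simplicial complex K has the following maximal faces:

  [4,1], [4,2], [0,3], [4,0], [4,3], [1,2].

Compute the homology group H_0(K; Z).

K has 5 vertices, 6 edges.
rank ∂_0 = 0, rank ∂_1 = 4 ⇒ b_0 = 5 − 0 − 4 = 1; all invariant factors of ∂_1 are 1 so no torsion. So H_0 ≅ Z.

H_0 ≅ Z.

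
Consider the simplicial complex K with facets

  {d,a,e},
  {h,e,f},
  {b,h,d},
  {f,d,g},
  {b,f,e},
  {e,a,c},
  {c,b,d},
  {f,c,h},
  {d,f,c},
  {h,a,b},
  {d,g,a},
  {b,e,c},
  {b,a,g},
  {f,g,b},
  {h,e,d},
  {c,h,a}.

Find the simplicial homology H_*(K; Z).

H_0 ≅ Z,  H_1 ≅ Z^2,  H_2 ≅ Z.

We work with the vertex ordering a < b < c < d < e < f < g < h. The simplices of K, each written with vertices in increasing order, are:

  0-simplices (8): a, b, c, d, e, f, g, h
  1-simplices (24): ab, ac, ad, ae, ag, ah, bc, bd, be, bf, bg, bh, cd, ce, cf, ch, de, df, dg, dh, ef, eh, fg, fh
  2-simplices (16): abg, abh, ace, ach, ade, adg, bcd, bce, bdh, bef, bfg, cdf, cfh, deh, dfg, efh

giving chain groups C_0 ≅ Z^8, C_1 ≅ Z^24, C_2 ≅ Z^16.

The boundary map ∂_1: C_1 → C_0 maps an edge to its endpoints' difference, ∂[p,q] = q − p.
The 8×24 boundary matrix has rank 7 and Smith normal form diag(1,1,1,1,1,1,1).

Boundary ∂_2: C_2 → C_1 maps a triangle to the signed sum of its edges. For instance
  ∂bce = ce − be + bc,
  ∂dfg = fg − dg + df.
As a 24×16 matrix over Z this has rank 15, with invariant factors (1,1,1,1,1,1,1,1,1,1,1,1,1,1,1).

From H_k ≅ ker(∂_k) / im(∂_{k+1}) we obtain:

  H_0: rank C_0 − rank ∂_1 = 8 − 7 = 1, and the invariant factors of ∂_1 are all 1, so H_0 = Z.
  H_1: rank ker ∂_1 − rank ∂_2 = (24 − 7) − 15 = 2, and the invariant factors of ∂_2 are all 1, so H_1 = Z^2.
  H_2: rank ker ∂_2 − rank ∂_3 = (16 − 15) − 0 = 1, and there is no ∂_3, so H_2 = Z.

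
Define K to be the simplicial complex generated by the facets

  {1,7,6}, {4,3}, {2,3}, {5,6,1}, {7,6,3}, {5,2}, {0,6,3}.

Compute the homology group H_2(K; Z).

H_2 = 0.

We work with the vertex ordering 0 < 1 < 2 < 3 < 4 < 5 < 6 < 7. The simplices of K, each written with vertices in increasing order, are:

  0-simplices (8): [0], [1], [2], [3], [4], [5], [6], [7]
  1-simplices (12): [0,3], [0,6], [1,5], [1,6], [1,7], [2,3], [2,5], [3,4], [3,6], [3,7], [5,6], [6,7]
  2-simplices (4): [0,3,6], [1,5,6], [1,6,7], [3,6,7]

giving chain groups C_0 ≅ Z^8, C_1 ≅ Z^12, C_2 ≅ Z^4.

The boundary map ∂_1: C_1 → C_0 maps an edge to its endpoints' difference, ∂[p,q] = q − p.
This gives a 8×12 integer matrix of rank 7; reducing to Smith normal form yields diagonal entries (1,1,1,1,1,1,1).

∂_2: C_2 → C_1 sends each 2-simplex [p,q,r] to [q,r] − [p,r] + [p,q]. For instance
  ∂[0,3,6] = [3,6] − [0,6] + [0,3],
  ∂[1,6,7] = [6,7] − [1,7] + [1,6].
As a 12×4 matrix over Z this has rank 4, with invariant factors (1,1,1,1).

Reading off H_k = ker ∂_k / im ∂_{k+1}:

  H_2: rank ker ∂_2 − rank ∂_3 = (4 − 4) − 0 = 0, and there is no ∂_3, so H_2 ≅ 0.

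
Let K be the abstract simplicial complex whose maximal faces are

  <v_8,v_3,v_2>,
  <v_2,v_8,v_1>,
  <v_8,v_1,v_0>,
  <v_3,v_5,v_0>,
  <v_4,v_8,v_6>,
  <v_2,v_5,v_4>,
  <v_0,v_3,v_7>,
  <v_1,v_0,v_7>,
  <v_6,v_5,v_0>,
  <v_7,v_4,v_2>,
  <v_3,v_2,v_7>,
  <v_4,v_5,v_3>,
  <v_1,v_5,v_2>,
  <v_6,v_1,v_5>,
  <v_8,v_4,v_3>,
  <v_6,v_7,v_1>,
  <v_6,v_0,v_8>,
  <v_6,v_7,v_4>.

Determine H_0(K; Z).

H_0 = Z.

Order the vertices as v_0 < v_1 < v_2 < v_3 < v_4 < v_5 < v_6 < v_7 < v_8. Listing each simplex with vertices in this order, K has dimension 2 with simplices:

  0-simplices (9): [v_0], [v_1], [v_2], [v_3], [v_4], [v_5], [v_6], [v_7], [v_8]
  1-simplices (27): (27 of them)
  2-simplices (18): (18 of them)

Hence C_0 ≅ Z^9, C_1 ≅ Z^27, C_2 ≅ Z^18.

∂_1: C_1 → C_0 is given by ∂[p,q] = [q] − [p].
The 9×27 boundary matrix has rank 8 and Smith normal form diag(1,1,1,1,1,1,1,1).

∂_2: C_2 → C_1 maps a triangle to the signed sum of its edges. For instance
  ∂[v_0,v_5,v_6] = [v_5,v_6] − [v_0,v_6] + [v_0,v_5],
  ∂[v_2,v_4,v_5] = [v_4,v_5] − [v_2,v_5] + [v_2,v_4].
As a 27×18 matrix over Z this has rank 18, with invariant factors (1,1,1,1,1,1,1,1,1,1,1,1,1,1,1,1,1,2).

Now H_k = ker ∂_k / im ∂_{k+1}, so:

  H_0: rank C_0 − rank ∂_1 = 9 − 8 = 1, and the invariant factors of ∂_1 are all 1, so H_0 = Z.

(K is a triangulation of the Klein bottle.)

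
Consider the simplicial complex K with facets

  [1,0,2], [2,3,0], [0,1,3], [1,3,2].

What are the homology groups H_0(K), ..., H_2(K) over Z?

Order the vertices as 0 < 1 < 2 < 3. Listing each simplex with vertices in this order, K has dimension 2 with simplices:

  0-simplices (4): [0], [1], [2], [3]
  1-simplices (6): [0,1], [0,2], [0,3], [1,2], [1,3], [2,3]
  2-simplices (4): [0,1,2], [0,1,3], [0,2,3], [1,2,3]

Hence C_0 ≅ Z^4, C_1 ≅ Z^6, C_2 ≅ Z^4.

∂_1: C_1 → C_0 is given by ∂[p,q] = [q] − [p].
The 4×6 boundary matrix has rank 3 and Smith normal form diag(1,1,1).

∂_2: C_2 → C_1 sends each 2-simplex [p,q,r] to [q,r] − [p,r] + [p,q]. For instance
  ∂[0,2,3] = [2,3] − [0,3] + [0,2],
  ∂[0,1,3] = [1,3] − [0,3] + [0,1].
This gives a 6×4 integer matrix of rank 3; reducing to Smith normal form yields diagonal entries (1,1,1).

From H_k ≅ ker(∂_k) / im(∂_{k+1}) we obtain:

  H_0: rank C_0 − rank ∂_1 = 4 − 3 = 1, and the invariant factors of ∂_1 are all 1, so H_0 = Z.
  H_1: rank ker ∂_1 − rank ∂_2 = (6 − 3) − 3 = 0, and the invariant factors of ∂_2 are all 1, so H_1 = 0.
  H_2: rank ker ∂_2 − rank ∂_3 = (4 − 3) − 0 = 1, and there is no ∂_3, so H_2 = Z.

As a check, the Euler characteristic is 4 − 6 + 4 = 2, which agrees with 1 − 0 + 1 = 2.

H_0 = Z,  H_1 = 0,  H_2 = Z.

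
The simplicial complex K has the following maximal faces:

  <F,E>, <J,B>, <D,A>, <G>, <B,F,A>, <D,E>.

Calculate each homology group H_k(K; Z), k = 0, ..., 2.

H_0 = Z^2,  H_1 = Z,  H_2 = 0.

Fix the vertex order A < B < D < E < F < G < J and write every simplex with vertices in increasing order. Then dim K = 2 and the simplices of K are:

  0-simplices (7): A, B, D, E, F, G, J
  1-simplices (7): AB, AD, AF, BF, BJ, DE, EF
  2-simplices (1): ABF

Hence C_0 ≅ Z^7, C_1 ≅ Z^7, C_2 ≅ Z^1.

Boundary ∂_1: C_1 → C_0 sends each edge [p,q] (with p < q) to q − p. For instance
  ∂AB = B − A.
This gives a 7×7 integer matrix of rank 5; reducing to Smith normal form yields diagonal entries (1,1,1,1,1).

∂_2: C_2 → C_1 acts by ∂[p,q,r] = [q,r] − [p,r] + [p,q]. For instance
  ∂ABF = BF − AF + AB.
The resulting 7×1 matrix has rank 1, and its Smith normal form has invariant factors (1).

Now H_k = ker ∂_k / im ∂_{k+1}, so:

  H_0: rank C_0 − rank ∂_1 = 7 − 5 = 2, and the invariant factors of ∂_1 are all 1, so H_0 = Z^2.
  H_1: rank ker ∂_1 − rank ∂_2 = (7 − 5) − 1 = 1, and the invariant factors of ∂_2 are all 1, so H_1 = Z.
  H_2: rank ker ∂_2 − rank ∂_3 = (1 − 1) − 0 = 0, and there is no ∂_3, so H_2 = 0.

As a check, the Euler characteristic is 7 − 7 + 1 = 1, which agrees with 2 − 1 + 0 = 1.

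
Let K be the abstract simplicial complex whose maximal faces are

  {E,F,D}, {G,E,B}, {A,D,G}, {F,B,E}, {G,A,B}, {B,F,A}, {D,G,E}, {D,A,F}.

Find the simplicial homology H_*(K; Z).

H_0 ≅ Z,  H_1 = 0,  H_2 ≅ Z.

We work with the vertex ordering A < B < D < E < F < G. The simplices of K, each written with vertices in increasing order, are:

  0-simplices (6): A, B, D, E, F, G
  1-simplices (12): AB, AD, AF, AG, BE, BF, BG, DE, DF, DG, EF, EG
  2-simplices (8): ABF, ABG, ADF, ADG, BEF, BEG, DEF, DEG

so the chain groups are C_0 ≅ Z^6, C_1 ≅ Z^12, C_2 ≅ Z^8.

The boundary map ∂_1: C_1 → C_0 maps an edge to its endpoints' difference, ∂[p,q] = q − p.
The 6×12 boundary matrix has rank 5 and Smith normal form diag(1,1,1,1,1).

∂_2: C_2 → C_1 acts by ∂[p,q,r] = [q,r] − [p,r] + [p,q]. For instance
  ∂ABF = BF − AF + AB,
  ∂ABG = BG − AG + AB.
As a 12×8 matrix over Z this has rank 7, with invariant factors (1,1,1,1,1,1,1).

From H_k ≅ ker(∂_k) / im(∂_{k+1}) we obtain:

  H_0: rank C_0 − rank ∂_1 = 6 − 5 = 1, and the invariant factors of ∂_1 are all 1, so H_0 = Z.
  H_1: rank ker ∂_1 − rank ∂_2 = (12 − 5) − 7 = 0, and the invariant factors of ∂_2 are all 1, so H_1 = 0.
  H_2: rank ker ∂_2 − rank ∂_3 = (8 − 7) − 0 = 1, and there is no ∂_3, so H_2 = Z.

(K is a triangulation of the 2-sphere S^2.)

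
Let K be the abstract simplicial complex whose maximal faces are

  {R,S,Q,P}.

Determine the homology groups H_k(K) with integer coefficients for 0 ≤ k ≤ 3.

We work with the vertex ordering P < Q < R < S. The simplices of K, each written with vertices in increasing order, are:

  0-simplices (4): P, Q, R, S
  1-simplices (6): PQ, PR, PS, QR, QS, RS
  2-simplices (4): PQR, PQS, PRS, QRS
  3-simplices (1): PQRS

giving chain groups C_0 ≅ Z^4, C_1 ≅ Z^6, C_2 ≅ Z^4, C_3 ≅ Z^1.

∂_1: C_1 → C_0 sends each edge [p,q] (with p < q) to q − p. For instance
  ∂PQ = Q − P.
As a 4×6 matrix over Z this has rank 3, with invariant factors (1,1,1).

∂_2: C_2 → C_1 acts by ∂[p,q,r] = [q,r] − [p,r] + [p,q]. For instance
  ∂PRS = RS − PS + PR,
  ∂QRS = RS − QS + QR.
As a 6×4 matrix over Z this has rank 3, with invariant factors (1,1,1).

∂_3: C_3 → C_2 sends each 3-simplex σ to the alternating sum Σ_i (−1)^i (σ with its i-th vertex removed). For instance
  ∂PQRS = QRS − PRS + PQS − PQR.
As a 4×1 matrix over Z this has rank 1, with invariant factors (1).

Computing H_k = (kernel of ∂_k) / (image of ∂_{k+1}):

  H_0: rank C_0 − rank ∂_1 = 4 − 3 = 1, and the invariant factors of ∂_1 are all 1, so H_0 = Z.
  H_1: rank ker ∂_1 − rank ∂_2 = (6 − 3) − 3 = 0, and the invariant factors of ∂_2 are all 1, so H_1 = 0.
  H_2: rank ker ∂_2 − rank ∂_3 = (4 − 3) − 1 = 0, and the invariant factors of ∂_3 are all 1, so H_2 = 0.
  H_3: rank ker ∂_3 − rank ∂_4 = (1 − 1) − 0 = 0, and there is no ∂_4, so H_3 = 0.

H_0 = Z,  H_1 = 0,  H_2 = 0,  H_3 = 0.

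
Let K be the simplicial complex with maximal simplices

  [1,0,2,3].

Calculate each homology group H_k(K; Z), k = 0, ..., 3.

K has 4 vertices, 6 edges, 4 triangles, 1 3-simplex.
rank ∂_0 = 0, rank ∂_1 = 3 ⇒ b_0 = 4 − 0 − 3 = 1; all invariant factors of ∂_1 are 1 so no torsion. So H_0 = Z.
rank ∂_1 = 3, rank ∂_2 = 3 ⇒ b_1 = 6 − 3 − 3 = 0; all invariant factors of ∂_2 are 1 so no torsion. So H_1 = 0.
rank ∂_2 = 3, rank ∂_3 = 1 ⇒ b_2 = 4 − 3 − 1 = 0; all invariant factors of ∂_3 are 1 so no torsion. So H_2 = 0.
rank ∂_3 = 1, rank ∂_4 = 0 ⇒ b_3 = 1 − 1 − 0 = 0. So H_3 = 0.

H_0 ≅ Z,  H_1 = 0,  H_2 = 0,  H_3 = 0.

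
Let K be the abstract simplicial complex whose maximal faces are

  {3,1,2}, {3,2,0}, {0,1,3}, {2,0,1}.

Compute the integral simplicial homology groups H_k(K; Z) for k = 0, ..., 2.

Take the total order 0 < 1 < 2 < 3 on the vertex set. Then K (dimension 2) consists of the simplices:

  0-simplices (4): [0], [1], [2], [3]
  1-simplices (6): [0,1], [0,2], [0,3], [1,2], [1,3], [2,3]
  2-simplices (4): [0,1,2], [0,1,3], [0,2,3], [1,2,3]

so the chain groups are C_0 ≅ Z^4, C_1 ≅ Z^6, C_2 ≅ Z^4.

The boundary map ∂_1: C_1 → C_0 is given by ∂[p,q] = [q] − [p]. For instance
  ∂[1,2] = [2] − [1].
As a 4×6 matrix over Z this has rank 3, with invariant factors (1,1,1).

∂_2: C_2 → C_1 acts by ∂[p,q,r] = [q,r] − [p,r] + [p,q]. For instance
  ∂[0,1,3] = [1,3] − [0,3] + [0,1],
  ∂[0,2,3] = [2,3] − [0,3] + [0,2].
The 6×4 boundary matrix has rank 3 and Smith normal form diag(1,1,1).

Computing H_k = (kernel of ∂_k) / (image of ∂_{k+1}):

  H_0: rank C_0 − rank ∂_1 = 4 − 3 = 1, and the invariant factors of ∂_1 are all 1, so H_0 ≅ Z.
  H_1: rank ker ∂_1 − rank ∂_2 = (6 − 3) − 3 = 0, and the invariant factors of ∂_2 are all 1, so H_1 ≅ 0.
  H_2: rank ker ∂_2 − rank ∂_3 = (4 − 3) − 0 = 1, and there is no ∂_3, so H_2 ≅ Z.

(K is a triangulation of the 2-sphere S^2.)

H_0 = Z,  H_1 = 0,  H_2 = Z.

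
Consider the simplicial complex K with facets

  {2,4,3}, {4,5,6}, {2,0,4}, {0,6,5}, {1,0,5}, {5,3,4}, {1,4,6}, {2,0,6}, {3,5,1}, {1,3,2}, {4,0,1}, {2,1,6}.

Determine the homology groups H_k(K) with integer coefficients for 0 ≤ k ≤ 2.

H_0 ≅ Z,  H_1 ≅ Z/2Z,  H_2 = 0.

K has 7 vertices, 18 edges, 12 triangles.
rank ∂_0 = 0, rank ∂_1 = 6 ⇒ b_0 = 7 − 0 − 6 = 1; all invariant factors of ∂_1 are 1 so no torsion. So H_0 ≅ Z.
rank ∂_1 = 6, rank ∂_2 = 12 ⇒ b_1 = 18 − 6 − 12 = 0; ∂_2 has invariant factor(s) [2] giving torsion. So H_1 ≅ Z/2Z.
rank ∂_2 = 12, rank ∂_3 = 0 ⇒ b_2 = 12 − 12 − 0 = 0. So H_2 ≅ 0.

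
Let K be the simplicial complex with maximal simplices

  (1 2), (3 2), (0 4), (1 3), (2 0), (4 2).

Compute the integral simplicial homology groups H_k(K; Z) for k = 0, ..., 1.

Order the vertices as 0 < 1 < 2 < 3 < 4. Listing each simplex with vertices in this order, K has dimension 1 with simplices:

  0-simplices (5): [0], [1], [2], [3], [4]
  1-simplices (6): [0,2], [0,4], [1,2], [1,3], [2,3], [2,4]

giving chain groups C_0 ≅ Z^5, C_1 ≅ Z^6.

Boundary ∂_1: C_1 → C_0 is given by ∂[p,q] = [q] − [p]. For instance
  ∂[2,4] = [4] − [2].
The 5×6 boundary matrix has rank 4 and Smith normal form diag(1,1,1,1).

Now H_k = ker ∂_k / im ∂_{k+1}, so:

  H_0: rank C_0 − rank ∂_1 = 5 − 4 = 1, and the invariant factors of ∂_1 are all 1, so H_0 = Z.
  H_1: rank ker ∂_1 − rank ∂_2 = (6 − 4) − 0 = 2, and there is no ∂_2, so H_1 = Z^2.

As a check, the Euler characteristic is 5 − 6 = -1, which agrees with 1 − 2 = -1.

H_0 = Z,  H_1 = Z^2.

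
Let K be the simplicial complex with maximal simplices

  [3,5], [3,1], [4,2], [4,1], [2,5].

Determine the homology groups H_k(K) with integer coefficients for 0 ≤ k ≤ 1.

H_0 ≅ Z,  H_1 ≅ Z.

Take the total order 1 < 2 < 3 < 4 < 5 on the vertex set. Then K (dimension 1) consists of the simplices:

  0-simplices (5): [1], [2], [3], [4], [5]
  1-simplices (5): [1,3], [1,4], [2,4], [2,5], [3,5]

so the chain groups are C_0 ≅ Z^5, C_1 ≅ Z^5.

The boundary map ∂_1: C_1 → C_0 maps an edge to its endpoints' difference, ∂[p,q] = q − p.
As a 5×5 matrix over Z this has rank 4, with invariant factors (1,1,1,1).

Reading off H_k = ker ∂_k / im ∂_{k+1}:

  H_0: rank C_0 − rank ∂_1 = 5 − 4 = 1, and the invariant factors of ∂_1 are all 1, so H_0 ≅ Z.
  H_1: rank ker ∂_1 − rank ∂_2 = (5 − 4) − 0 = 1, and there is no ∂_2, so H_1 ≅ Z.

As a check, the Euler characteristic is 5 − 5 = 0, which agrees with 1 − 1 = 0.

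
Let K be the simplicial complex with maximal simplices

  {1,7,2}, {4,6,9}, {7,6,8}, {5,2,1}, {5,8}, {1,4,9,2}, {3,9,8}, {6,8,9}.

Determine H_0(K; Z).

H_0 ≅ Z.

Take the total order 1 < 2 < 3 < 4 < 5 < 6 < 7 < 8 < 9 on the vertex set. Then K (dimension 3) consists of the simplices:

  0-simplices (9): [1], [2], [3], [4], [5], [6], [7], [8], [9]
  1-simplices (19): [1,2], [1,4], [1,5], [1,7], [1,9], [2,4], [2,5], [2,7], [2,9], [3,8], [3,9], [4,6], [4,9], [5,8], [6,7], [6,8], [6,9], [7,8], [8,9]
  2-simplices (10): [1,2,4], [1,2,5], [1,2,7], [1,2,9], [1,4,9], [2,4,9], [3,8,9], [4,6,9], [6,7,8], [6,8,9]
  3-simplices (1): [1,2,4,9]

so the chain groups are C_0 ≅ Z^9, C_1 ≅ Z^19, C_2 ≅ Z^10, C_3 ≅ Z^1.

Boundary ∂_1: C_1 → C_0 sends each edge [p,q] (with p < q) to q − p.
As a 9×19 matrix over Z this has rank 8, with invariant factors (1,1,1,1,1,1,1,1).

The boundary map ∂_2: C_2 → C_1 sends each 2-simplex [p,q,r] to [q,r] − [p,r] + [p,q]. For instance
  ∂[4,6,9] = [6,9] − [4,9] + [4,6],
  ∂[2,4,9] = [4,9] − [2,9] + [2,4].
The resulting 19×10 matrix has rank 9, and its Smith normal form has invariant factors (1,1,1,1,1,1,1,1,1).

∂_3: C_3 → C_2 sends each 3-simplex σ to the alternating sum Σ_i (−1)^i (σ with its i-th vertex removed). For instance
  ∂[1,2,4,9] = [2,4,9] − [1,4,9] + [1,2,9] − [1,2,4].
The resulting 10×1 matrix has rank 1, and its Smith normal form has invariant factors (1).

Reading off H_k = ker ∂_k / im ∂_{k+1}:

  H_0: rank C_0 − rank ∂_1 = 9 − 8 = 1, and the invariant factors of ∂_1 are all 1, so H_0 ≅ Z.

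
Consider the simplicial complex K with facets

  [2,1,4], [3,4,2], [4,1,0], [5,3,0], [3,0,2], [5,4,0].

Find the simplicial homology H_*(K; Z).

Take the total order 0 < 1 < 2 < 3 < 4 < 5 on the vertex set. Then K (dimension 2) consists of the simplices:

  0-simplices (6): [0], [1], [2], [3], [4], [5]
  1-simplices (12): [0,1], [0,2], [0,3], [0,4], [0,5], [1,2], [1,4], [2,3], [2,4], [3,4], [3,5], [4,5]
  2-simplices (6): [0,1,4], [0,2,3], [0,3,5], [0,4,5], [1,2,4], [2,3,4]

so the chain groups are C_0 ≅ Z^6, C_1 ≅ Z^12, C_2 ≅ Z^6.

∂_1: C_1 → C_0 is given by ∂[p,q] = [q] − [p]. For instance
  ∂[0,4] = [4] − [0].
As a 6×12 matrix over Z this has rank 5, with invariant factors (1,1,1,1,1).

The boundary map ∂_2: C_2 → C_1 acts by ∂[p,q,r] = [q,r] − [p,r] + [p,q]. For instance
  ∂[1,2,4] = [2,4] − [1,4] + [1,2],
  ∂[0,4,5] = [4,5] − [0,5] + [0,4].
The 12×6 boundary matrix has rank 6 and Smith normal form diag(1,1,1,1,1,1).

From H_k ≅ ker(∂_k) / im(∂_{k+1}) we obtain:

  H_0: rank C_0 − rank ∂_1 = 6 − 5 = 1, and the invariant factors of ∂_1 are all 1, so H_0 = Z.
  H_1: rank ker ∂_1 − rank ∂_2 = (12 − 5) − 6 = 1, and the invariant factors of ∂_2 are all 1, so H_1 = Z.
  H_2: rank ker ∂_2 − rank ∂_3 = (6 − 6) − 0 = 0, and there is no ∂_3, so H_2 = 0.

H_0 ≅ Z,  H_1 ≅ Z,  H_2 = 0.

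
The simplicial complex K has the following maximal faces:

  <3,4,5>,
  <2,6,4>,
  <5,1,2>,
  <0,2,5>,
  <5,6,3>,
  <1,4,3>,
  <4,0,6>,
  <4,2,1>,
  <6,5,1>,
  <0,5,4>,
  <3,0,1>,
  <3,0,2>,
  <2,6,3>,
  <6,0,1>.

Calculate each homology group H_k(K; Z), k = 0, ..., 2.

We work with the vertex ordering 0 < 1 < 2 < 3 < 4 < 5 < 6. The simplices of K, each written with vertices in increasing order, are:

  0-simplices (7): [0], [1], [2], [3], [4], [5], [6]
  1-simplices (21): [0,1], [0,2], [0,3], [0,4], [0,5], [0,6], [1,2], [1,3], [1,4], [1,5], [1,6], [2,3], [2,4], [2,5], [2,6], [3,4], [3,5], [3,6], [4,5], [4,6], [5,6]
  2-simplices (14): [0,1,3], [0,1,6], [0,2,3], [0,2,5], [0,4,5], [0,4,6], [1,2,4], [1,2,5], [1,3,4], [1,5,6], [2,3,6], [2,4,6], [3,4,5], [3,5,6]

giving chain groups C_0 ≅ Z^7, C_1 ≅ Z^21, C_2 ≅ Z^14.

The boundary map ∂_1: C_1 → C_0 is given by ∂[p,q] = [q] − [p].
This gives a 7×21 integer matrix of rank 6; reducing to Smith normal form yields diagonal entries (1,1,1,1,1,1).

Boundary ∂_2: C_2 → C_1 acts by ∂[p,q,r] = [q,r] − [p,r] + [p,q]. For instance
  ∂[1,2,5] = [2,5] − [1,5] + [1,2],
  ∂[0,2,3] = [2,3] − [0,3] + [0,2].
This gives a 21×14 integer matrix of rank 13; reducing to Smith normal form yields diagonal entries (1,1,1,1,1,1,1,1,1,1,1,1,1).

Computing H_k = (kernel of ∂_k) / (image of ∂_{k+1}):

  H_0: rank C_0 − rank ∂_1 = 7 − 6 = 1, and the invariant factors of ∂_1 are all 1, so H_0 = Z.
  H_1: rank ker ∂_1 − rank ∂_2 = (21 − 6) − 13 = 2, and the invariant factors of ∂_2 are all 1, so H_1 = Z^2.
  H_2: rank ker ∂_2 − rank ∂_3 = (14 − 13) − 0 = 1, and there is no ∂_3, so H_2 = Z.

H_0 = Z,  H_1 = Z^2,  H_2 = Z.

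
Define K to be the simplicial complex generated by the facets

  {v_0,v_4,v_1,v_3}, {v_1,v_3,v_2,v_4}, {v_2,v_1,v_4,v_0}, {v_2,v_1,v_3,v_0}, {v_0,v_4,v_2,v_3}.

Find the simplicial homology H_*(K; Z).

H_0 ≅ Z,  H_1 = 0,  H_2 = 0,  H_3 ≅ Z.

Take the total order v_0 < v_1 < v_2 < v_3 < v_4 on the vertex set. Then K (dimension 3) consists of the simplices:

  0-simplices (5): [v_0], [v_1], [v_2], [v_3], [v_4]
  1-simplices (10): [v_0,v_1], [v_0,v_2], [v_0,v_3], [v_0,v_4], [v_1,v_2], [v_1,v_3], [v_1,v_4], [v_2,v_3], [v_2,v_4], [v_3,v_4]
  2-simplices (10): [v_0,v_1,v_2], [v_0,v_1,v_3], [v_0,v_1,v_4], [v_0,v_2,v_3], [v_0,v_2,v_4], [v_0,v_3,v_4], [v_1,v_2,v_3], [v_1,v_2,v_4], [v_1,v_3,v_4], [v_2,v_3,v_4]
  3-simplices (5): [v_0,v_1,v_2,v_3], [v_0,v_1,v_2,v_4], [v_0,v_1,v_3,v_4], [v_0,v_2,v_3,v_4], [v_1,v_2,v_3,v_4]

giving chain groups C_0 ≅ Z^5, C_1 ≅ Z^10, C_2 ≅ Z^10, C_3 ≅ Z^5.

Boundary ∂_1: C_1 → C_0 sends each edge [p,q] (with p < q) to q − p. For instance
  ∂[v_3,v_4] = [v_4] − [v_3].
The resulting 5×10 matrix has rank 4, and its Smith normal form has invariant factors (1,1,1,1).

Boundary ∂_2: C_2 → C_1 maps a triangle to the signed sum of its edges. For instance
  ∂[v_0,v_3,v_4] = [v_3,v_4] − [v_0,v_4] + [v_0,v_3],
  ∂[v_0,v_1,v_3] = [v_1,v_3] − [v_0,v_3] + [v_0,v_1].
As a 10×10 matrix over Z this has rank 6, with invariant factors (1,1,1,1,1,1).

The boundary map ∂_3: C_3 → C_2 sends each 3-simplex σ to the alternating sum Σ_i (−1)^i (σ with its i-th vertex removed). For instance
  ∂[v_1,v_2,v_3,v_4] = [v_2,v_3,v_4] − [v_1,v_3,v_4] + [v_1,v_2,v_4] − [v_1,v_2,v_3],
  ∂[v_0,v_2,v_3,v_4] = [v_2,v_3,v_4] − [v_0,v_3,v_4] + [v_0,v_2,v_4] − [v_0,v_2,v_3].
This gives a 10×5 integer matrix of rank 4; reducing to Smith normal form yields diagonal entries (1,1,1,1).

From H_k ≅ ker(∂_k) / im(∂_{k+1}) we obtain:

  H_0: rank C_0 − rank ∂_1 = 5 − 4 = 1, and the invariant factors of ∂_1 are all 1, so H_0 = Z.
  H_1: rank ker ∂_1 − rank ∂_2 = (10 − 4) − 6 = 0, and the invariant factors of ∂_2 are all 1, so H_1 = 0.
  H_2: rank ker ∂_2 − rank ∂_3 = (10 − 6) − 4 = 0, and the invariant factors of ∂_3 are all 1, so H_2 = 0.
  H_3: rank ker ∂_3 − rank ∂_4 = (5 − 4) − 0 = 1, and there is no ∂_4, so H_3 = Z.

As a check, the Euler characteristic is 5 − 10 + 10 − 5 = 0, which agrees with 1 − 0 + 0 − 1 = 0.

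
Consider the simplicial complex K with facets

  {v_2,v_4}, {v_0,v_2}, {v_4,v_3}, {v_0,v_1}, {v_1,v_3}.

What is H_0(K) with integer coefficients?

H_0 ≅ Z.

Order the vertices as v_0 < v_1 < v_2 < v_3 < v_4. Listing each simplex with vertices in this order, K has dimension 1 with simplices:

  0-simplices (5): [v_0], [v_1], [v_2], [v_3], [v_4]
  1-simplices (5): [v_0,v_1], [v_0,v_2], [v_1,v_3], [v_2,v_4], [v_3,v_4]

Hence C_0 ≅ Z^5, C_1 ≅ Z^5.

Boundary ∂_1: C_1 → C_0 is given by ∂[p,q] = [q] − [p]. For instance
  ∂[v_0,v_2] = [v_2] − [v_0].
This gives a 5×5 integer matrix of rank 4; reducing to Smith normal form yields diagonal entries (1,1,1,1).

Computing H_k = (kernel of ∂_k) / (image of ∂_{k+1}):

  H_0: rank C_0 − rank ∂_1 = 5 − 4 = 1, and the invariant factors of ∂_1 are all 1, so H_0 = Z.

(K is a triangulation of the circle S^1.)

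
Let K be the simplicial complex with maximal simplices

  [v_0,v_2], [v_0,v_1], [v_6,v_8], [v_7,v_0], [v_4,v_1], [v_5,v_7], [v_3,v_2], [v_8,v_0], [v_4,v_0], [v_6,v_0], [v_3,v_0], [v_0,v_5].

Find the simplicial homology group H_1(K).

H_1 = Z^4.

Fix the vertex order v_0 < v_1 < v_2 < v_3 < v_4 < v_5 < v_6 < v_7 < v_8 and write every simplex with vertices in increasing order. Then dim K = 1 and the simplices of K are:

  0-simplices (9): [v_0], [v_1], [v_2], [v_3], [v_4], [v_5], [v_6], [v_7], [v_8]
  1-simplices (12): [v_0,v_1], [v_0,v_2], [v_0,v_3], [v_0,v_4], [v_0,v_5], [v_0,v_6], [v_0,v_7], [v_0,v_8], [v_1,v_4], [v_2,v_3], [v_5,v_7], [v_6,v_8]

Hence C_0 ≅ Z^9, C_1 ≅ Z^12.

Boundary ∂_1: C_1 → C_0 sends each edge [p,q] (with p < q) to q − p. For instance
  ∂[v_0,v_8] = [v_8] − [v_0].
As a 9×12 matrix over Z this has rank 8, with invariant factors (1,1,1,1,1,1,1,1).

Reading off H_k = ker ∂_k / im ∂_{k+1}:

  H_1: rank ker ∂_1 − rank ∂_2 = (12 − 8) − 0 = 4, and there is no ∂_2, so H_1 = Z^4.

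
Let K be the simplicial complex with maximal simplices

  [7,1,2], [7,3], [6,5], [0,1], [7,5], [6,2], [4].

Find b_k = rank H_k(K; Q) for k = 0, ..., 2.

b_0 = 2, b_1 = 1, b_2 = 0.

K has 8 vertices, 8 edges, 1 triangle.
rank ∂_0 = 0, rank ∂_1 = 6 ⇒ b_0 = 8 − 0 − 6 = 2; all invariant factors of ∂_1 are 1 so no torsion. So H_0 ≅ Z^2.
rank ∂_1 = 6, rank ∂_2 = 1 ⇒ b_1 = 8 − 6 − 1 = 1; all invariant factors of ∂_2 are 1 so no torsion. So H_1 ≅ Z.
rank ∂_2 = 1, rank ∂_3 = 0 ⇒ b_2 = 1 − 1 − 0 = 0. So H_2 ≅ 0.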